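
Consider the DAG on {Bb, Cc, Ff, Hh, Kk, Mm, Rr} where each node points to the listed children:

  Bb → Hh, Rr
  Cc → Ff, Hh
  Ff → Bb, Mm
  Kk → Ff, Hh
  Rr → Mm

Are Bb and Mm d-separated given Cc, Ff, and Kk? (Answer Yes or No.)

4 paths connect Bb and Mm; each must be blocked for d-separation to hold:
  1. Bb → Rr → Mm — Rr:chain[open] ⇒ active
  2. Bb → Hh ← Kk → Ff → Mm — Hh:collider[blocks]; Kk:fork[blocks]; Ff:chain[blocks] ⇒ blocked
  3. Bb → Hh ← Cc → Ff → Mm — Hh:collider[blocks]; Cc:fork[blocks]; Ff:chain[blocks] ⇒ blocked
  4. Bb ← Ff → Mm — Ff:fork[blocks] ⇒ blocked
Because an active path exists, Bb and Mm are not d-separated.

No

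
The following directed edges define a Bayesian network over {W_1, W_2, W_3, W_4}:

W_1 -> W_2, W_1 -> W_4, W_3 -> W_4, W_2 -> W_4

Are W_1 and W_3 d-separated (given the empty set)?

We examine all 2 paths between W_1 and W_3:
  1. W_1 → W_4 ← W_3 — W_4:collider[blocks] ⇒ blocked
  2. W_1 → W_2 → W_4 ← W_3 — W_2:chain[open]; W_4:collider[blocks] ⇒ blocked
Every path is blocked, so W_1 and W_3 are d-separated given ∅.

Yes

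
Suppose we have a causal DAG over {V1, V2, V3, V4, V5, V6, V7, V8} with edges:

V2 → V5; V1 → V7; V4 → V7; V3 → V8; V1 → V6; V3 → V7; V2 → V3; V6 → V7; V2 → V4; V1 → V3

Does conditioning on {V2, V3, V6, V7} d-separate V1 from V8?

5 paths connect V1 and V8; each must be blocked for d-separation to hold:
  1. V1 → V7 ← V3 → V8 — V7:collider[open]; V3:fork[blocks] ⇒ blocked
  2. V1 → V7 ← V4 ← V2 → V3 → V8 — V7:collider[open]; V4:chain[open]; V2:fork[blocks]; V3:chain[blocks] ⇒ blocked
  3. V1 → V3 → V8 — V3:chain[blocks] ⇒ blocked
  4. V1 → V6 → V7 ← V3 → V8 — V6:chain[blocks]; V7:collider[open]; V3:fork[blocks] ⇒ blocked
  5. V1 → V6 → V7 ← V4 ← V2 → V3 → V8 — V6:chain[blocks]; V7:collider[open]; V4:chain[open]; V2:fork[blocks]; V3:chain[blocks] ⇒ blocked
Since every path is blocked, d-separation holds.

Yes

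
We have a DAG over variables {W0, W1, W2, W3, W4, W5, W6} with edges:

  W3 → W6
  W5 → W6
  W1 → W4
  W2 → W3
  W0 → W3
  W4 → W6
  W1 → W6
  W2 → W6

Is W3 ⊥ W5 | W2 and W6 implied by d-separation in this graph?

There are 2 undirected paths between W3 and W5; checking each against the conditioning set {W2, W6}:
Path 1: W3 ← W2 → W6 ← W5
  W2 is a fork here and W2 is conditioned on, so the path is blocked at W2.
Path 2: W3 → W6 ← W5
  W6 is a collider and W6 is conditioned on, which opens it — no node blocks this path, so it is active.
At least one path is unblocked, so d-separation fails.

No — W3 and W5 are not d-separated given {W2, W6}.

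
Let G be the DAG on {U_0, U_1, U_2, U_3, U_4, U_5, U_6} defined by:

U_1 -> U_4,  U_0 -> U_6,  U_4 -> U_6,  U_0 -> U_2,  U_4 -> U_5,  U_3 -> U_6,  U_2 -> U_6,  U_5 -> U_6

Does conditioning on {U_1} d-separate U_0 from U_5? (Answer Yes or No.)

4 paths connect U_0 and U_5; each must be blocked for d-separation to hold:
  1. U_0 → U_6 ← U_5 — U_6:collider[blocks] ⇒ blocked
  2. U_0 → U_6 ← U_4 → U_5 — U_6:collider[blocks]; U_4:fork[open] ⇒ blocked
  3. U_0 → U_2 → U_6 ← U_5 — U_2:chain[open]; U_6:collider[blocks] ⇒ blocked
  4. U_0 → U_2 → U_6 ← U_4 → U_5 — U_2:chain[open]; U_6:collider[blocks]; U_4:fork[open] ⇒ blocked
All paths are blocked; U_0 ⊥ U_5 | {U_1} holds.

Yes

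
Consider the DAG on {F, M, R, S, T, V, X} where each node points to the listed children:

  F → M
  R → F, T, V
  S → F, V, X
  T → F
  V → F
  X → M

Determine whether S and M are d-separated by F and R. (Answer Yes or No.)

Enumerating the 5 paths from S to M and testing each for blocking by {F, R}:
Path 1: S → V → F → M
  F is a chain here and F is conditioned on, so the path is blocked at F.
Path 2: S → V ← R → F → M
  R is a fork here and R is conditioned on, so the path is blocked at R.
Path 3: S → V ← R → T → F → M
  R is a fork here and R is conditioned on, so the path is blocked at R.
Path 4: S → X → M
  X is a chain and X is not conditioned on — no node blocks this path, so it is active.
Path 5: S → F → M
  F is a chain here and F is conditioned on, so the path is blocked at F.
Because an active path exists, S and M are not d-separated.

No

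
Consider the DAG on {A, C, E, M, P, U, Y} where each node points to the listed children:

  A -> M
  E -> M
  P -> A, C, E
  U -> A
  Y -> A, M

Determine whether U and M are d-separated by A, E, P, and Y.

Yes — U and M are d-separated given {A, E, P, Y}.

We examine all 3 paths between U and M:
  1. U → A ← Y → M — A:collider[open]; Y:fork[blocks] ⇒ blocked
  2. U → A ← P → E → M — A:collider[open]; P:fork[blocks]; E:chain[blocks] ⇒ blocked
  3. U → A → M — A:chain[blocks] ⇒ blocked
Every path is blocked, so U and M are d-separated given {A, E, P, Y}.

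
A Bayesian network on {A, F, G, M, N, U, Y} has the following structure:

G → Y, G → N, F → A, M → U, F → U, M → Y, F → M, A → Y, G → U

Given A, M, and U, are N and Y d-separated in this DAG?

5 paths connect N and Y; each must be blocked for d-separation to hold:
Path 1: N ← G → U ← M → Y
  M is a fork here and M is conditioned on, so the path is blocked at M.
Path 2: N ← G → U ← M ← F → A → Y
  M is a chain here and M is conditioned on, so the path is blocked at M.
Path 3: N ← G → U ← F → M → Y
  M is a chain here and M is conditioned on, so the path is blocked at M.
Path 4: N ← G → U ← F → A → Y
  A is a chain here and A is conditioned on, so the path is blocked at A.
Path 5: N ← G → Y
  G is a fork and G is not conditioned on — no node blocks this path, so it is active.
At least one path is unblocked, so d-separation fails.

No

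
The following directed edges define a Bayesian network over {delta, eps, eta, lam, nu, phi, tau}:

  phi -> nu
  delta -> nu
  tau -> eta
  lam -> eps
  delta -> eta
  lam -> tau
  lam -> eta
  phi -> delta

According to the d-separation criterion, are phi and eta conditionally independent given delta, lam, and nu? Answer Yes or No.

Yes

2 paths connect phi and eta; each must be blocked for d-separation to hold:
Path 1: phi → delta → eta
  delta is a chain here and delta is conditioned on, so the path is blocked at delta.
Path 2: phi → nu ← delta → eta
  delta is a fork here and delta is conditioned on, so the path is blocked at delta.
Since every path is blocked, d-separation holds.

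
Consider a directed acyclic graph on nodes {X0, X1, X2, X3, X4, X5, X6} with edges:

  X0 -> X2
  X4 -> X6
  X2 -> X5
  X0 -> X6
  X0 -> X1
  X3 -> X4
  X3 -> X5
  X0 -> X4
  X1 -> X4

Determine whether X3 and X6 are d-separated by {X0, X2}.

No — X3 and X6 are not d-separated given {X0, X2}.

There are 6 undirected paths between X3 and X6; checking each against the conditioning set {X0, X2}:
Path 1: X3 → X4 ← X1 ← X0 → X6
  X4 is a collider here and neither X4 nor any of its descendants is conditioned on, so the collider stays closed — the path is blocked at X4.
Path 2: X3 → X4 ← X0 → X6
  X4 is a collider here and neither X4 nor any of its descendants is conditioned on, so the collider stays closed — the path is blocked at X4.
Path 3: X3 → X4 → X6
  X4 is a chain and X4 is not conditioned on — no node blocks this path, so it is active.
Path 4: X3 → X5 ← X2 ← X0 → X1 → X4 → X6
  X5 is a collider here and neither X5 nor any of its descendants is conditioned on, so the collider stays closed — the path is blocked at X5.
Path 5: X3 → X5 ← X2 ← X0 → X4 → X6
  X5 is a collider here and neither X5 nor any of its descendants is conditioned on, so the collider stays closed — the path is blocked at X5.
Path 6: X3 → X5 ← X2 ← X0 → X6
  X5 is a collider here and neither X5 nor any of its descendants is conditioned on, so the collider stays closed — the path is blocked at X5.
At least one path is unblocked, so d-separation fails.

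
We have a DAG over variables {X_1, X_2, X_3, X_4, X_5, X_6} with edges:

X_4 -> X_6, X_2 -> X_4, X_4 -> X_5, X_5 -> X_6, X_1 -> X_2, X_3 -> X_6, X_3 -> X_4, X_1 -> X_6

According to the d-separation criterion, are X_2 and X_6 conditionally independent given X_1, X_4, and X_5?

No — X_2 and X_6 are not d-separated given {X_1, X_4, X_5}.

There are 4 undirected paths between X_2 and X_6; checking each against the conditioning set {X_1, X_4, X_5}:
Path 1: X_2 → X_4 → X_6
  X_4 is a chain here and X_4 is conditioned on, so the path is blocked at X_4.
Path 2: X_2 → X_4 → X_5 → X_6
  X_4 is a chain here and X_4 is conditioned on, so the path is blocked at X_4.
Path 3: X_2 → X_4 ← X_3 → X_6
  X_4 is a collider and X_4 is conditioned on, which opens it; X_3 is a fork and X_3 is not conditioned on — no node blocks this path, so it is active.
Path 4: X_2 ← X_1 → X_6
  X_1 is a fork here and X_1 is conditioned on, so the path is blocked at X_1.
At least one path is unblocked, so d-separation fails.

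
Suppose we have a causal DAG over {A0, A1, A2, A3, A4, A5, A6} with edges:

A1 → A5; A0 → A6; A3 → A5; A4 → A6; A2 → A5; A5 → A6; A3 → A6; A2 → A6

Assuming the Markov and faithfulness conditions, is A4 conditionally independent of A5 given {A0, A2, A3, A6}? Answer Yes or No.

Enumerating the 3 paths from A4 to A5 and testing each for blocking by {A0, A2, A3, A6}:
Path 1: A4 → A6 ← A3 → A5
  A3 is a fork here and A3 is conditioned on, so the path is blocked at A3.
Path 2: A4 → A6 ← A2 → A5
  A2 is a fork here and A2 is conditioned on, so the path is blocked at A2.
Path 3: A4 → A6 ← A5
  A6 is a collider and A6 is conditioned on, which opens it — no node blocks this path, so it is active.
Because an active path exists, A4 and A5 are not d-separated.

No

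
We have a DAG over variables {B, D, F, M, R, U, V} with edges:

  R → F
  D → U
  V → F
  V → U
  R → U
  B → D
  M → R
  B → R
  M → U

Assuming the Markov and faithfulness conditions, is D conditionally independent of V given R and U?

No

6 paths connect D and V; each must be blocked for d-separation to hold:
Path 1: D → U ← M → R → F ← V
  R is a chain here and R is conditioned on, so the path is blocked at R.
Path 2: D → U ← R → F ← V
  R is a fork here and R is conditioned on, so the path is blocked at R.
Path 3: D → U ← V
  U is a collider and U is conditioned on, which opens it — no node blocks this path, so it is active.
Path 4: D ← B → R → F ← V
  R is a chain here and R is conditioned on, so the path is blocked at R.
Path 5: D ← B → R ← M → U ← V
  B is a fork and B is not conditioned on; R is a collider and R is conditioned on, which opens it; M is a fork and M is not conditioned on; U is a collider and U is conditioned on, which opens it — no node blocks this path, so it is active.
Path 6: D ← B → R → U ← V
  R is a chain here and R is conditioned on, so the path is blocked at R.
At least one path is unblocked, so d-separation fails.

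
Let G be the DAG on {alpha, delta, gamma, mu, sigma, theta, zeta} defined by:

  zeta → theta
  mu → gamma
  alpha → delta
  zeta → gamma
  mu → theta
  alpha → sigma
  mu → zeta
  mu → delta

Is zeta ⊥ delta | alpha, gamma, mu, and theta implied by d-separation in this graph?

Yes

3 paths connect zeta and delta; each must be blocked for d-separation to hold:
  1. zeta ← mu → delta — mu:fork[blocks] ⇒ blocked
  2. zeta → gamma ← mu → delta — gamma:collider[open]; mu:fork[blocks] ⇒ blocked
  3. zeta → theta ← mu → delta — theta:collider[open]; mu:fork[blocks] ⇒ blocked
Since every path is blocked, d-separation holds.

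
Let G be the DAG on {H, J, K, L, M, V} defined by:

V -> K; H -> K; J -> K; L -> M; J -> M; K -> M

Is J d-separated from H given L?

We examine all 2 paths between J and H:
  1. J → M ← K ← H — M:collider[blocks]; K:chain[open] ⇒ blocked
  2. J → K ← H — K:collider[blocks] ⇒ blocked
All paths are blocked; J ⊥ H | {L} holds.

Yes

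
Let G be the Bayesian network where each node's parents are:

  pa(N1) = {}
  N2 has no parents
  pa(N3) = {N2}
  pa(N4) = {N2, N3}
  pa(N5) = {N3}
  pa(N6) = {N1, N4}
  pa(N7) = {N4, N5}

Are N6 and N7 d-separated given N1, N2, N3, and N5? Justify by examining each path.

Enumerating the 3 paths from N6 to N7 and testing each for blocking by {N1, N2, N3, N5}:
Path 1: N6 ← N4 ← N2 → N3 → N5 → N7
  N2 is a fork here and N2 is conditioned on, so the path is blocked at N2.
Path 2: N6 ← N4 ← N3 → N5 → N7
  N3 is a fork here and N3 is conditioned on, so the path is blocked at N3.
Path 3: N6 ← N4 → N7
  N4 is a fork and N4 is not conditioned on — no node blocks this path, so it is active.
At least one path is unblocked, so d-separation fails.

No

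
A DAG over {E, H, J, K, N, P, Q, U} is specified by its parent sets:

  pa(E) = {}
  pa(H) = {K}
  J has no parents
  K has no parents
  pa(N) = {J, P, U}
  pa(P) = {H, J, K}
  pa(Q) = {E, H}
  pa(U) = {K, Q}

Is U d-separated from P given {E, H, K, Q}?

Yes — U and P are d-separated given {E, H, K, Q}.

We examine all 6 paths between U and P:
  1. U ← Q ← H → P — Q:chain[blocks]; H:fork[blocks] ⇒ blocked
  2. U ← Q ← H ← K → P — Q:chain[blocks]; H:chain[blocks]; K:fork[blocks] ⇒ blocked
  3. U → N ← J → P — N:collider[blocks]; J:fork[open] ⇒ blocked
  4. U → N ← P — N:collider[blocks] ⇒ blocked
  5. U ← K → P — K:fork[blocks] ⇒ blocked
  6. U ← K → H → P — K:fork[blocks]; H:chain[blocks] ⇒ blocked
Since every path is blocked, d-separation holds.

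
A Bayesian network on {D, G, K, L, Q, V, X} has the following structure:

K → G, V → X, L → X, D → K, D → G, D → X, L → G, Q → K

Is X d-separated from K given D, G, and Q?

We examine all 4 paths between X and K:
Path 1: X ← L → G ← K
  L is a fork and L is not conditioned on; G is a collider and G is conditioned on, which opens it — no node blocks this path, so it is active.
Path 2: X ← L → G ← D → K
  D is a fork here and D is conditioned on, so the path is blocked at D.
Path 3: X ← D → K
  D is a fork here and D is conditioned on, so the path is blocked at D.
Path 4: X ← D → G ← K
  D is a fork here and D is conditioned on, so the path is blocked at D.
At least one path is unblocked, so d-separation fails.

No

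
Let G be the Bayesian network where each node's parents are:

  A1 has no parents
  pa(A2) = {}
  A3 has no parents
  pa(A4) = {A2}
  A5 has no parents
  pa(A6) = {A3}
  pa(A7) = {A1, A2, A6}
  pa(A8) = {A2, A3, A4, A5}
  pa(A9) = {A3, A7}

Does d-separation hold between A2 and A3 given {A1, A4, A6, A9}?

4 paths connect A2 and A3; each must be blocked for d-separation to hold:
  1. A2 → A7 → A9 ← A3 — A7:chain[open]; A9:collider[open] ⇒ active
  2. A2 → A7 ← A6 ← A3 — A7:collider[open]; A6:chain[blocks] ⇒ blocked
  3. A2 → A8 ← A3 — A8:collider[blocks] ⇒ blocked
  4. A2 → A4 → A8 ← A3 — A4:chain[blocks]; A8:collider[blocks] ⇒ blocked
Since the path A2 → A7 → A9 ← A3 is active, A2 and A3 are not d-separated given {A1, A4, A6, A9}.

No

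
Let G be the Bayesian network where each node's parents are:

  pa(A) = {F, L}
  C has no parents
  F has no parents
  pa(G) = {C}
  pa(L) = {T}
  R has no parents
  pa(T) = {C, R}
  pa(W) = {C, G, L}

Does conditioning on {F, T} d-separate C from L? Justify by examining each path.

3 paths connect C and L; each must be blocked for d-separation to hold:
Path 1: C → G → W ← L
  W is a collider here and neither W nor any of its descendants is conditioned on, so the collider stays closed — the path is blocked at W.
Path 2: C → T → L
  T is a chain here and T is conditioned on, so the path is blocked at T.
Path 3: C → W ← L
  W is a collider here and neither W nor any of its descendants is conditioned on, so the collider stays closed — the path is blocked at W.
Every path is blocked, so C and L are d-separated given {F, T}.

Yes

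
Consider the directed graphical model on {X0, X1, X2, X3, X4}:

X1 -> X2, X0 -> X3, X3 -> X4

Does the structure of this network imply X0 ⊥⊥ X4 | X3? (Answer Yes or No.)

The only undirected path from X0 to X4 is:
Path 1: X0 → X3 → X4
  X3 is a chain here and X3 is conditioned on, so the path is blocked at X3.
Since every path is blocked, d-separation holds.

Yes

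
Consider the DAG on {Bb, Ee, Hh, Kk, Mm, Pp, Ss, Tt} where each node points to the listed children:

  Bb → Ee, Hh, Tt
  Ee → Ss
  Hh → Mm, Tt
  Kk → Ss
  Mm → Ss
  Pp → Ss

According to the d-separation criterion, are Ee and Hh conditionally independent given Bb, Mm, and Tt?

3 paths connect Ee and Hh; each must be blocked for d-separation to hold:
Path 1: Ee → Ss ← Mm ← Hh
  Ss is a collider here and neither Ss nor any of its descendants is conditioned on, so the collider stays closed — the path is blocked at Ss.
Path 2: Ee ← Bb → Tt ← Hh
  Bb is a fork here and Bb is conditioned on, so the path is blocked at Bb.
Path 3: Ee ← Bb → Hh
  Bb is a fork here and Bb is conditioned on, so the path is blocked at Bb.
All paths are blocked; Ee ⊥ Hh | {Bb, Mm, Tt} holds.

Yes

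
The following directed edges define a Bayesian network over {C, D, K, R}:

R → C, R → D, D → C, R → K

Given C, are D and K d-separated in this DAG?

We examine all 2 paths between D and K:
Path 1: D ← R → K
  R is a fork and R is not conditioned on — no node blocks this path, so it is active.
Path 2: D → C ← R → K
  C is a collider and C is conditioned on, which opens it; R is a fork and R is not conditioned on — no node blocks this path, so it is active.
Because an active path exists, D and K are not d-separated.

No — D and K are not d-separated given {C}.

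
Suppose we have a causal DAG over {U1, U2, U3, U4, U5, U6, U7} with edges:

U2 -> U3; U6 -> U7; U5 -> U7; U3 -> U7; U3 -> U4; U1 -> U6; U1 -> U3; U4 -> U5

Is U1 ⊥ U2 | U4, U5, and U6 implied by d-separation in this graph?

We examine all 3 paths between U1 and U2:
Path 1: U1 → U3 ← U2
  U3 is a collider and its descendant U4 is conditioned on, which opens it — no node blocks this path, so it is active.
Path 2: U1 → U6 → U7 ← U3 ← U2
  U6 is a chain here and U6 is conditioned on, so the path is blocked at U6.
Path 3: U1 → U6 → U7 ← U5 ← U4 ← U3 ← U2
  U6 is a chain here and U6 is conditioned on, so the path is blocked at U6.
Since the path U1 → U3 ← U2 is active, U1 and U2 are not d-separated given {U4, U5, U6}.

No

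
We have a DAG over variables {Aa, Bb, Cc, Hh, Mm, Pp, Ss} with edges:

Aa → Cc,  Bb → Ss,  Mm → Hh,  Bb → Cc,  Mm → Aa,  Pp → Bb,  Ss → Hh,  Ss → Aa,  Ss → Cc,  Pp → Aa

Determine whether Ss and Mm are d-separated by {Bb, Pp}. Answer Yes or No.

There are 6 undirected paths between Ss and Mm; checking each against the conditioning set {Bb, Pp}:
Path 1: Ss → Aa ← Mm
  Aa is a collider here and neither Aa nor any of its descendants is conditioned on, so the collider stays closed — the path is blocked at Aa.
Path 2: Ss → Cc ← Aa ← Mm
  Cc is a collider here and neither Cc nor any of its descendants is conditioned on, so the collider stays closed — the path is blocked at Cc.
Path 3: Ss → Cc ← Bb ← Pp → Aa ← Mm
  Cc is a collider here and neither Cc nor any of its descendants is conditioned on, so the collider stays closed — the path is blocked at Cc.
Path 4: Ss ← Bb → Cc ← Aa ← Mm
  Bb is a fork here and Bb is conditioned on, so the path is blocked at Bb.
Path 5: Ss ← Bb ← Pp → Aa ← Mm
  Bb is a chain here and Bb is conditioned on, so the path is blocked at Bb.
Path 6: Ss → Hh ← Mm
  Hh is a collider here and neither Hh nor any of its descendants is conditioned on, so the collider stays closed — the path is blocked at Hh.
Every path is blocked, so Ss and Mm are d-separated given {Bb, Pp}.

Yes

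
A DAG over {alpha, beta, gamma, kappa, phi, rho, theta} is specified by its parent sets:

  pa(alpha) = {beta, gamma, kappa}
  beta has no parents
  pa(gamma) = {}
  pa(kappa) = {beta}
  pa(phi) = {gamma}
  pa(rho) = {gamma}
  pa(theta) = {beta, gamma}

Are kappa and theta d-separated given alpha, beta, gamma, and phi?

Yes

4 paths connect kappa and theta; each must be blocked for d-separation to hold:
  1. kappa → alpha ← beta → theta — alpha:collider[open]; beta:fork[blocks] ⇒ blocked
  2. kappa → alpha ← gamma → theta — alpha:collider[open]; gamma:fork[blocks] ⇒ blocked
  3. kappa ← beta → alpha ← gamma → theta — beta:fork[blocks]; alpha:collider[open]; gamma:fork[blocks] ⇒ blocked
  4. kappa ← beta → theta — beta:fork[blocks] ⇒ blocked
Since every path is blocked, d-separation holds.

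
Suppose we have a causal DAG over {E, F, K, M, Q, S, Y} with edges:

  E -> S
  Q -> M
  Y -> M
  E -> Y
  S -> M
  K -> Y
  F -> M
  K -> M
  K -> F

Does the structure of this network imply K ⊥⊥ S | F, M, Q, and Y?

No

We examine all 6 paths between K and S:
Path 1: K → Y ← E → S
  Y is a collider and Y is conditioned on, which opens it; E is a fork and E is not conditioned on — no node blocks this path, so it is active.
Path 2: K → Y → M ← S
  Y is a chain here and Y is conditioned on, so the path is blocked at Y.
Path 3: K → F → M ← Y ← E → S
  F is a chain here and F is conditioned on, so the path is blocked at F.
Path 4: K → F → M ← S
  F is a chain here and F is conditioned on, so the path is blocked at F.
Path 5: K → M ← Y ← E → S
  Y is a chain here and Y is conditioned on, so the path is blocked at Y.
Path 6: K → M ← S
  M is a collider and M is conditioned on, which opens it — no node blocks this path, so it is active.
Since the path K → Y ← E → S is active, K and S are not d-separated given {F, M, Q, Y}.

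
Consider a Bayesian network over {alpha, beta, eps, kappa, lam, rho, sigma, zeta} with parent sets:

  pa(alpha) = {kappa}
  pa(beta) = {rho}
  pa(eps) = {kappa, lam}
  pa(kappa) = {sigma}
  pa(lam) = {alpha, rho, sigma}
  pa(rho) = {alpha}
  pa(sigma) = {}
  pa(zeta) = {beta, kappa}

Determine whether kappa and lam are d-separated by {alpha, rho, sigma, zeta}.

Yes

There are 6 undirected paths between kappa and lam; checking each against the conditioning set {alpha, rho, sigma, zeta}:
  1. kappa → zeta ← beta ← rho → lam — zeta:collider[open]; beta:chain[open]; rho:fork[blocks] ⇒ blocked
  2. kappa → zeta ← beta ← rho ← alpha → lam — zeta:collider[open]; beta:chain[open]; rho:chain[blocks]; alpha:fork[blocks] ⇒ blocked
  3. kappa → eps ← lam — eps:collider[blocks] ⇒ blocked
  4. kappa ← sigma → lam — sigma:fork[blocks] ⇒ blocked
  5. kappa → alpha → lam — alpha:chain[blocks] ⇒ blocked
  6. kappa → alpha → rho → lam — alpha:chain[blocks]; rho:chain[blocks] ⇒ blocked
Since every path is blocked, d-separation holds.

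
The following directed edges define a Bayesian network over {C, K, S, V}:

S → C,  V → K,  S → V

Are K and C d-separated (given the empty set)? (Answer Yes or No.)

No

There is one path between K and C:
Path 1: K ← V ← S → C
  V is a chain and V is not conditioned on; S is a fork and S is not conditioned on — no node blocks this path, so it is active.
Since the path K ← V ← S → C is active, K and C are not d-separated given ∅.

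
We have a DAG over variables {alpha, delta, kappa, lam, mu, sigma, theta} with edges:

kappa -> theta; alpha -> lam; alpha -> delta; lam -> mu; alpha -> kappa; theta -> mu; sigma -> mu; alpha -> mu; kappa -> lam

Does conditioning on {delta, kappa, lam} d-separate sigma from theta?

5 paths connect sigma and theta; each must be blocked for d-separation to hold:
Path 1: sigma → mu ← alpha → kappa → theta
  mu is a collider here and neither mu nor any of its descendants is conditioned on, so the collider stays closed — the path is blocked at mu.
Path 2: sigma → mu ← alpha → lam ← kappa → theta
  mu is a collider here and neither mu nor any of its descendants is conditioned on, so the collider stays closed — the path is blocked at mu.
Path 3: sigma → mu ← lam ← kappa → theta
  mu is a collider here and neither mu nor any of its descendants is conditioned on, so the collider stays closed — the path is blocked at mu.
Path 4: sigma → mu ← lam ← alpha → kappa → theta
  mu is a collider here and neither mu nor any of its descendants is conditioned on, so the collider stays closed — the path is blocked at mu.
Path 5: sigma → mu ← theta
  mu is a collider here and neither mu nor any of its descendants is conditioned on, so the collider stays closed — the path is blocked at mu.
All paths are blocked; sigma ⊥ theta | {delta, kappa, lam} holds.

Yes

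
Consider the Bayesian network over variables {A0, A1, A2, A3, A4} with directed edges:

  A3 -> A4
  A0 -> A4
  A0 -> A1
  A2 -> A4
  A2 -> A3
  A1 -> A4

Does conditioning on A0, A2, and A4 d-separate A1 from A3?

4 paths connect A1 and A3; each must be blocked for d-separation to hold:
Path 1: A1 → A4 ← A3
  A4 is a collider and A4 is conditioned on, which opens it — no node blocks this path, so it is active.
Path 2: A1 → A4 ← A2 → A3
  A2 is a fork here and A2 is conditioned on, so the path is blocked at A2.
Path 3: A1 ← A0 → A4 ← A3
  A0 is a fork here and A0 is conditioned on, so the path is blocked at A0.
Path 4: A1 ← A0 → A4 ← A2 → A3
  A0 is a fork here and A0 is conditioned on, so the path is blocked at A0.
At least one path is unblocked, so d-separation fails.

No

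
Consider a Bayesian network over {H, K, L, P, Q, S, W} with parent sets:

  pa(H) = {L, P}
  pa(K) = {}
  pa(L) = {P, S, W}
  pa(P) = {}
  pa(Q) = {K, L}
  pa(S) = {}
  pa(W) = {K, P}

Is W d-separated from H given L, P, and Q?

Yes — W and H are d-separated given {L, P, Q}.

There are 6 undirected paths between W and H; checking each against the conditioning set {L, P, Q}:
  1. W ← P → H — P:fork[blocks] ⇒ blocked
  2. W ← P → L → H — P:fork[blocks]; L:chain[blocks] ⇒ blocked
  3. W → L ← P → H — L:collider[open]; P:fork[blocks] ⇒ blocked
  4. W → L → H — L:chain[blocks] ⇒ blocked
  5. W ← K → Q ← L ← P → H — K:fork[open]; Q:collider[open]; L:chain[blocks]; P:fork[blocks] ⇒ blocked
  6. W ← K → Q ← L → H — K:fork[open]; Q:collider[open]; L:fork[blocks] ⇒ blocked
Since every path is blocked, d-separation holds.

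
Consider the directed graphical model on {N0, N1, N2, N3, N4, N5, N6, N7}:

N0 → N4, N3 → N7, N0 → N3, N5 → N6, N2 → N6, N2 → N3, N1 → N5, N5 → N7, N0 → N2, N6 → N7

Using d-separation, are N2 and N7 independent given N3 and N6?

Enumerating the 4 paths from N2 to N7 and testing each for blocking by {N3, N6}:
Path 1: N2 ← N0 → N3 → N7
  N3 is a chain here and N3 is conditioned on, so the path is blocked at N3.
Path 2: N2 → N3 → N7
  N3 is a chain here and N3 is conditioned on, so the path is blocked at N3.
Path 3: N2 → N6 ← N5 → N7
  N6 is a collider and N6 is conditioned on, which opens it; N5 is a fork and N5 is not conditioned on — no node blocks this path, so it is active.
Path 4: N2 → N6 → N7
  N6 is a chain here and N6 is conditioned on, so the path is blocked at N6.
Since the path N2 → N6 ← N5 → N7 is active, N2 and N7 are not d-separated given {N3, N6}.

No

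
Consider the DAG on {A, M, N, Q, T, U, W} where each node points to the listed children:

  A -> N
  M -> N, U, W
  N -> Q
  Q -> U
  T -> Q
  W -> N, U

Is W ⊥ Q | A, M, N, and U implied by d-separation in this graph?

No

We examine all 6 paths between W and Q:
Path 1: W ← M → U ← Q
  M is a fork here and M is conditioned on, so the path is blocked at M.
Path 2: W ← M → N → Q
  M is a fork here and M is conditioned on, so the path is blocked at M.
Path 3: W → U ← M → N → Q
  M is a fork here and M is conditioned on, so the path is blocked at M.
Path 4: W → U ← Q
  U is a collider and U is conditioned on, which opens it — no node blocks this path, so it is active.
Path 5: W → N ← M → U ← Q
  M is a fork here and M is conditioned on, so the path is blocked at M.
Path 6: W → N → Q
  N is a chain here and N is conditioned on, so the path is blocked at N.
Since the path W → U ← Q is active, W and Q are not d-separated given {A, M, N, U}.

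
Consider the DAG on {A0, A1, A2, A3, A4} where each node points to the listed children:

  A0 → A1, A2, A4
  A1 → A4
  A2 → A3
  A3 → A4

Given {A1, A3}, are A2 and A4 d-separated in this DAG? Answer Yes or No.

No

We examine all 3 paths between A2 and A4:
Path 1: A2 → A3 → A4
  A3 is a chain here and A3 is conditioned on, so the path is blocked at A3.
Path 2: A2 ← A0 → A4
  A0 is a fork and A0 is not conditioned on — no node blocks this path, so it is active.
Path 3: A2 ← A0 → A1 → A4
  A1 is a chain here and A1 is conditioned on, so the path is blocked at A1.
At least one path is unblocked, so d-separation fails.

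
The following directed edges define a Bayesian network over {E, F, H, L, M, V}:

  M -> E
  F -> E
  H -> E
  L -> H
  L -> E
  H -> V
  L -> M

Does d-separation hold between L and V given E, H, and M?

Enumerating the 3 paths from L to V and testing each for blocking by {E, H, M}:
Path 1: L → H → V
  H is a chain here and H is conditioned on, so the path is blocked at H.
Path 2: L → M → E ← H → V
  M is a chain here and M is conditioned on, so the path is blocked at M.
Path 3: L → E ← H → V
  H is a fork here and H is conditioned on, so the path is blocked at H.
All paths are blocked; L ⊥ V | {E, H, M} holds.

Yes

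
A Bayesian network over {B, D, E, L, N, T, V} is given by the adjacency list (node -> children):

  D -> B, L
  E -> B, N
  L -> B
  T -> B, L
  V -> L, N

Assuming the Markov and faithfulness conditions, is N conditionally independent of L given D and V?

Enumerating the 4 paths from N to L and testing each for blocking by {D, V}:
Path 1: N ← V → L
  V is a fork here and V is conditioned on, so the path is blocked at V.
Path 2: N ← E → B ← D → L
  B is a collider here and neither B nor any of its descendants is conditioned on, so the collider stays closed — the path is blocked at B.
Path 3: N ← E → B ← T → L
  B is a collider here and neither B nor any of its descendants is conditioned on, so the collider stays closed — the path is blocked at B.
Path 4: N ← E → B ← L
  B is a collider here and neither B nor any of its descendants is conditioned on, so the collider stays closed — the path is blocked at B.
Every path is blocked, so N and L are d-separated given {D, V}.

Yes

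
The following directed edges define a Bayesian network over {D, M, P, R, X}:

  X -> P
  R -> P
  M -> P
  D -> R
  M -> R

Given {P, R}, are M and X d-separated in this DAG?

No

Enumerating the 2 paths from M to X and testing each for blocking by {P, R}:
  1. M → P ← X — P:collider[open] ⇒ active
  2. M → R → P ← X — R:chain[blocks]; P:collider[open] ⇒ blocked
Because an active path exists, M and X are not d-separated.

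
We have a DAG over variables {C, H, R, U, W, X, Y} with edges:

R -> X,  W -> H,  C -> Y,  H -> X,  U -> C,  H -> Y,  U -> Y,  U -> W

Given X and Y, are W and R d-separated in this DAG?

3 paths connect W and R; each must be blocked for d-separation to hold:
Path 1: W ← U → C → Y ← H → X ← R
  U is a fork and U is not conditioned on; C is a chain and C is not conditioned on; Y is a collider and Y is conditioned on, which opens it; H is a fork and H is not conditioned on; X is a collider and X is conditioned on, which opens it — no node blocks this path, so it is active.
Path 2: W ← U → Y ← H → X ← R
  U is a fork and U is not conditioned on; Y is a collider and Y is conditioned on, which opens it; H is a fork and H is not conditioned on; X is a collider and X is conditioned on, which opens it — no node blocks this path, so it is active.
Path 3: W → H → X ← R
  H is a chain and H is not conditioned on; X is a collider and X is conditioned on, which opens it — no node blocks this path, so it is active.
Since the path W ← U → C → Y ← H → X ← R is active, W and R are not d-separated given {X, Y}.

No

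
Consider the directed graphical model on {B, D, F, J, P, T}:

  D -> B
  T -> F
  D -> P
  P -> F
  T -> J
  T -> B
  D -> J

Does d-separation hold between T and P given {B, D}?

We examine all 3 paths between T and P:
Path 1: T → B ← D → P
  D is a fork here and D is conditioned on, so the path is blocked at D.
Path 2: T → F ← P
  F is a collider here and neither F nor any of its descendants is conditioned on, so the collider stays closed — the path is blocked at F.
Path 3: T → J ← D → P
  J is a collider here and neither J nor any of its descendants is conditioned on, so the collider stays closed — the path is blocked at J.
All paths are blocked; T ⊥ P | {B, D} holds.

Yes — T and P are d-separated given {B, D}.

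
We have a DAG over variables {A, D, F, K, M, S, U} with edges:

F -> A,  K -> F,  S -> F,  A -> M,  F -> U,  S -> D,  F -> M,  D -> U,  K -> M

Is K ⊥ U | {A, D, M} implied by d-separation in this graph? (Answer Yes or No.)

We examine all 6 paths between K and U:
Path 1: K → F ← S → D → U
  D is a chain here and D is conditioned on, so the path is blocked at D.
Path 2: K → F → U
  F is a chain and F is not conditioned on — no node blocks this path, so it is active.
Path 3: K → M ← F ← S → D → U
  D is a chain here and D is conditioned on, so the path is blocked at D.
Path 4: K → M ← F → U
  M is a collider and M is conditioned on, which opens it; F is a fork and F is not conditioned on — no node blocks this path, so it is active.
Path 5: K → M ← A ← F ← S → D → U
  A is a chain here and A is conditioned on, so the path is blocked at A.
Path 6: K → M ← A ← F → U
  A is a chain here and A is conditioned on, so the path is blocked at A.
At least one path is unblocked, so d-separation fails.

No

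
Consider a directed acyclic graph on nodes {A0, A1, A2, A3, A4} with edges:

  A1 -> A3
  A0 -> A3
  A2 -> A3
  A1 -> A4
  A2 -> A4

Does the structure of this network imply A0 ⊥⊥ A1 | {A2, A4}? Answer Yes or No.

Yes — A0 and A1 are d-separated given {A2, A4}.

We examine all 2 paths between A0 and A1:
Path 1: A0 → A3 ← A1
  A3 is a collider here and neither A3 nor any of its descendants is conditioned on, so the collider stays closed — the path is blocked at A3.
Path 2: A0 → A3 ← A2 → A4 ← A1
  A3 is a collider here and neither A3 nor any of its descendants is conditioned on, so the collider stays closed — the path is blocked at A3.
All paths are blocked; A0 ⊥ A1 | {A2, A4} holds.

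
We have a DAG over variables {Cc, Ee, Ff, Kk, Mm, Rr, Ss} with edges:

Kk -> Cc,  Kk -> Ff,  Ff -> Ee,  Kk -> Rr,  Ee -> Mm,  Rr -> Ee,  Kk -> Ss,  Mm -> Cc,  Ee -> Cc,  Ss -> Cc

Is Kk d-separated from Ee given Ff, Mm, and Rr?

Yes — Kk and Ee are d-separated given {Ff, Mm, Rr}.

We examine all 6 paths between Kk and Ee:
Path 1: Kk → Rr → Ee
  Rr is a chain here and Rr is conditioned on, so the path is blocked at Rr.
Path 2: Kk → Ss → Cc ← Ee
  Cc is a collider here and neither Cc nor any of its descendants is conditioned on, so the collider stays closed — the path is blocked at Cc.
Path 3: Kk → Ss → Cc ← Mm ← Ee
  Cc is a collider here and neither Cc nor any of its descendants is conditioned on, so the collider stays closed — the path is blocked at Cc.
Path 4: Kk → Ff → Ee
  Ff is a chain here and Ff is conditioned on, so the path is blocked at Ff.
Path 5: Kk → Cc ← Ee
  Cc is a collider here and neither Cc nor any of its descendants is conditioned on, so the collider stays closed — the path is blocked at Cc.
Path 6: Kk → Cc ← Mm ← Ee
  Cc is a collider here and neither Cc nor any of its descendants is conditioned on, so the collider stays closed — the path is blocked at Cc.
Since every path is blocked, d-separation holds.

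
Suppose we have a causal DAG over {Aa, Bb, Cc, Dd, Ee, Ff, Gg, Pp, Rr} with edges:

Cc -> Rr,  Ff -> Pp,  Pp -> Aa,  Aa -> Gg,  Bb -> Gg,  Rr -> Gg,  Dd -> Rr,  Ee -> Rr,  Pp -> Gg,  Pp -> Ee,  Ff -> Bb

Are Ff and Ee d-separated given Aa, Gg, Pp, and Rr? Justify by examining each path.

We examine all 6 paths between Ff and Ee:
  1. Ff → Bb → Gg ← Rr ← Ee — Bb:chain[open]; Gg:collider[open]; Rr:chain[blocks] ⇒ blocked
  2. Ff → Bb → Gg ← Aa ← Pp → Ee — Bb:chain[open]; Gg:collider[open]; Aa:chain[blocks]; Pp:fork[blocks] ⇒ blocked
  3. Ff → Bb → Gg ← Pp → Ee — Bb:chain[open]; Gg:collider[open]; Pp:fork[blocks] ⇒ blocked
  4. Ff → Pp → Aa → Gg ← Rr ← Ee — Pp:chain[blocks]; Aa:chain[blocks]; Gg:collider[open]; Rr:chain[blocks] ⇒ blocked
  5. Ff → Pp → Ee — Pp:chain[blocks] ⇒ blocked
  6. Ff → Pp → Gg ← Rr ← Ee — Pp:chain[blocks]; Gg:collider[open]; Rr:chain[blocks] ⇒ blocked
All paths are blocked; Ff ⊥ Ee | {Aa, Gg, Pp, Rr} holds.

Yes — Ff and Ee are d-separated given {Aa, Gg, Pp, Rr}.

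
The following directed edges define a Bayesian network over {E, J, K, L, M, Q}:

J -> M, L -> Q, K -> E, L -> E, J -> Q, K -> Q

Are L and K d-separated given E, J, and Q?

No

Enumerating the 2 paths from L to K and testing each for blocking by {E, J, Q}:
Path 1: L → Q ← K
  Q is a collider and Q is conditioned on, which opens it — no node blocks this path, so it is active.
Path 2: L → E ← K
  E is a collider and E is conditioned on, which opens it — no node blocks this path, so it is active.
At least one path is unblocked, so d-separation fails.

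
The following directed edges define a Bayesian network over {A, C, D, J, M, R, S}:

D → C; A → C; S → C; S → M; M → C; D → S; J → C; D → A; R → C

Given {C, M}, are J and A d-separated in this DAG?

There are 4 undirected paths between J and A; checking each against the conditioning set {C, M}:
Path 1: J → C ← D → A
  C is a collider and C is conditioned on, which opens it; D is a fork and D is not conditioned on — no node blocks this path, so it is active.
Path 2: J → C ← M ← S ← D → A
  M is a chain here and M is conditioned on, so the path is blocked at M.
Path 3: J → C ← A
  C is a collider and C is conditioned on, which opens it — no node blocks this path, so it is active.
Path 4: J → C ← S ← D → A
  C is a collider and C is conditioned on, which opens it; S is a chain and S is not conditioned on; D is a fork and D is not conditioned on — no node blocks this path, so it is active.
Because an active path exists, J and A are not d-separated.

No — J and A are not d-separated given {C, M}.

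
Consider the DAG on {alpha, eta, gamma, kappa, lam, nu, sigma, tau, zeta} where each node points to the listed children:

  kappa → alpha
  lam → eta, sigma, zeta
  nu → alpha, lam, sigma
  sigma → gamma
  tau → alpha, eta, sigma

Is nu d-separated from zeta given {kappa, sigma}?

Enumerating the 5 paths from nu to zeta and testing each for blocking by {kappa, sigma}:
Path 1: nu → lam → zeta
  lam is a chain and lam is not conditioned on — no node blocks this path, so it is active.
Path 2: nu → alpha ← tau → eta ← lam → zeta
  alpha is a collider here and neither alpha nor any of its descendants is conditioned on, so the collider stays closed — the path is blocked at alpha.
Path 3: nu → alpha ← tau → sigma ← lam → zeta
  alpha is a collider here and neither alpha nor any of its descendants is conditioned on, so the collider stays closed — the path is blocked at alpha.
Path 4: nu → sigma ← lam → zeta
  sigma is a collider and sigma is conditioned on, which opens it; lam is a fork and lam is not conditioned on — no node blocks this path, so it is active.
Path 5: nu → sigma ← tau → eta ← lam → zeta
  eta is a collider here and neither eta nor any of its descendants is conditioned on, so the collider stays closed — the path is blocked at eta.
Because an active path exists, nu and zeta are not d-separated.

No — nu and zeta are not d-separated given {kappa, sigma}.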